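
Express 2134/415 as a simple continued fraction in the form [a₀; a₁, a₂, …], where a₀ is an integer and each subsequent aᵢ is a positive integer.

Apply division with remainder until the remainder is 0:
⌊2134/415⌋ = 5, remainder 59
⌊415/59⌋ = 7, remainder 2
⌊59/2⌋ = 29, remainder 1
⌊2/1⌋ = 2, remainder 0

[5; 7, 29, 2]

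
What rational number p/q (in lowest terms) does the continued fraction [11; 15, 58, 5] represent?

a_0 = 11: 11/1
a_1 = 15: 166/15
a_2 = 58: 9639/871
a_3 = 5: 48361/4370

48361/4370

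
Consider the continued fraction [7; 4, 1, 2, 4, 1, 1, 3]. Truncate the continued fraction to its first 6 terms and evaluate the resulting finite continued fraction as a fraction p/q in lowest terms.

a_0 = 7: 7/1
a_1 = 4: 29/4
a_2 = 1: 36/5
a_3 = 2: 101/14
a_4 = 4: 440/61
a_5 = 1: 541/75

541/75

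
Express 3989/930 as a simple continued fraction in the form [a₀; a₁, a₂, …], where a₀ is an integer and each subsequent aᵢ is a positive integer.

[4; 3, 2, 5, 2, 1, 7]

3989 = 4·930 + 269, so a_0 = 4
930 = 3·269 + 123, so a_1 = 3
269 = 2·123 + 23, so a_2 = 2
123 = 5·23 + 8, so a_3 = 5
23 = 2·8 + 7, so a_4 = 2
8 = 1·7 + 1, so a_5 = 1
7 = 7·1 + 0, so a_6 = 7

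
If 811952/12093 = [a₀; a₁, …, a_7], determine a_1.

811952 = 67·12093 + 1721, so a_0 = 67
12093 = 7·1721 + 46, so a_1 = 7

7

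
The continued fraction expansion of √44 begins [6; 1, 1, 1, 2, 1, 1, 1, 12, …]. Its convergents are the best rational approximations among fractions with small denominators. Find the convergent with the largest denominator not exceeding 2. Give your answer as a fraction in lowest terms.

a_0 = 6: 6/1  (≤ bound)
a_1 = 1: 7/1  (≤ bound)
a_2 = 1: 13/2  (≤ bound)
a_3 = 1: 20/3  (> 2, stop)

13/2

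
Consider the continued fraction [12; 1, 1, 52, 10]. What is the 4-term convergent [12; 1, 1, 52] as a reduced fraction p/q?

1313/105

Use the convergent recurrence hₖ = aₖ·hₖ₋₁ + hₖ₋₂ (and likewise for the denominators kₖ):
a_0 = 12: 12/1
a_1 = 1: 13/1
a_2 = 1: 25/2
a_3 = 52: 1313/105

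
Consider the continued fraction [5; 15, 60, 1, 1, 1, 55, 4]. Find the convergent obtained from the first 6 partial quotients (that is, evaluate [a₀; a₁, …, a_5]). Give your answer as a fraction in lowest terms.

13847/2733

Starting at the tail and folding back:
Start with 1.
1 + 1/(1/1) = 1 + 1/1 = 2/1
1 + 1/(2/1) = 1 + 1/2 = 3/2
60 + 1/(3/2) = 60 + 2/3 = 182/3
15 + 1/(182/3) = 15 + 3/182 = 2733/182
5 + 1/(2733/182) = 5 + 182/2733 = 13847/2733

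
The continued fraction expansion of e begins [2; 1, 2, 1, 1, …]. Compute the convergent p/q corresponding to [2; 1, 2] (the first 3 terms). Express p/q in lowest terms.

8/3

Start with 2.
1 + 1/(2/1) = 1 + 1/2 = 3/2
2 + 1/(3/2) = 2 + 2/3 = 8/3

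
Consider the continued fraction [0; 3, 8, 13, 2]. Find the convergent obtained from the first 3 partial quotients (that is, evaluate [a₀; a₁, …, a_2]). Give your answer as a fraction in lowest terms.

Start with 8.
3 + 1/(8/1) = 3 + 1/8 = 25/8
0 + 1/(25/8) = 0 + 8/25 = 8/25

8/25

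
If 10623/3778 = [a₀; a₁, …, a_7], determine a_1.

1

Repeatedly divide and take the remainder:
⌊10623/3778⌋ = 2, remainder 3067
⌊3778/3067⌋ = 1, remainder 711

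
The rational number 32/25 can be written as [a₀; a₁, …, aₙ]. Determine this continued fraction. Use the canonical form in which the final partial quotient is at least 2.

32 ÷ 25 → quotient 1, remainder 7
25 ÷ 7 → quotient 3, remainder 4
7 ÷ 4 → quotient 1, remainder 3
4 ÷ 3 → quotient 1, remainder 1
3 ÷ 1 → quotient 3, remainder 0

[1; 3, 1, 1, 3]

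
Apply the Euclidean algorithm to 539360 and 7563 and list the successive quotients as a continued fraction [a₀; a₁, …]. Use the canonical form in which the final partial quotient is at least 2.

[71; 3, 5, 1, 15, 12, 2]

539360 = 71·7563 + 2387, so a_0 = 71
7563 = 3·2387 + 402, so a_1 = 3
2387 = 5·402 + 377, so a_2 = 5
402 = 1·377 + 25, so a_3 = 1
377 = 15·25 + 2, so a_4 = 15
25 = 12·2 + 1, so a_5 = 12
2 = 2·1 + 0, so a_6 = 2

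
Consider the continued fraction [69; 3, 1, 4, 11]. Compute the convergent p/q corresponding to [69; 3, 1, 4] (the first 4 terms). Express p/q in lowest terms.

1316/19

Start with 4.
1 + 1/(4/1) = 1 + 1/4 = 5/4
3 + 1/(5/4) = 3 + 4/5 = 19/5
69 + 1/(19/5) = 69 + 5/19 = 1316/19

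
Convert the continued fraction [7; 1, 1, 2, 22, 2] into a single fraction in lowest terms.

a_0 = 7: 7/1
a_1 = 1: 8/1
a_2 = 1: 15/2
a_3 = 2: 38/5
a_4 = 22: 851/112
a_5 = 2: 1740/229

1740/229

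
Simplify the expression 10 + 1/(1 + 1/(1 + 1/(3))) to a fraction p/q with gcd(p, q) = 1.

a_0 = 10: 10/1
a_1 = 1: 11/1
a_2 = 1: 21/2
a_3 = 3: 74/7

74/7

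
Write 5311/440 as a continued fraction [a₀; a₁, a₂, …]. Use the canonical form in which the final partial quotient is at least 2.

⌊5311/440⌋ = 12, remainder 31
⌊440/31⌋ = 14, remainder 6
⌊31/6⌋ = 5, remainder 1
⌊6/1⌋ = 6, remainder 0

[12; 14, 5, 6]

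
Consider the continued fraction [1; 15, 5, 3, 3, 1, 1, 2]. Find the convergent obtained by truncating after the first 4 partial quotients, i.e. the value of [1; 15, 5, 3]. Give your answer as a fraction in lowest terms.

Start with 3.
5 + 1/(3/1) = 5 + 1/3 = 16/3
15 + 1/(16/3) = 15 + 3/16 = 243/16
1 + 1/(243/16) = 1 + 16/243 = 259/243

259/243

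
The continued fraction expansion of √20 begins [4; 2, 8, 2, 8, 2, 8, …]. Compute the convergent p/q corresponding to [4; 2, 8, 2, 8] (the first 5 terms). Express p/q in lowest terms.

1364/305

Use the convergent recurrence hₖ = aₖ·hₖ₋₁ + hₖ₋₂ (and likewise for the denominators kₖ):
a_0 = 4: 4/1
a_1 = 2: 9/2
a_2 = 8: 76/17
a_3 = 2: 161/36
a_4 = 8: 1364/305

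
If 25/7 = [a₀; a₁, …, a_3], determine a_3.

3

Apply division with remainder until the remainder is 0:
25 ÷ 7 → quotient 3, remainder 4
7 ÷ 4 → quotient 1, remainder 3
4 ÷ 3 → quotient 1, remainder 1
3 ÷ 1 → quotient 3, remainder 0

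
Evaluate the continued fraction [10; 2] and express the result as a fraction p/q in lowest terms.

21/2

Start with 2.
10 + 1/(2/1) = 10 + 1/2 = 21/2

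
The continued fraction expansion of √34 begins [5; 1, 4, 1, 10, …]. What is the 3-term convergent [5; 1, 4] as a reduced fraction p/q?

Start with 4.
1 + 1/(4/1) = 1 + 1/4 = 5/4
5 + 1/(5/4) = 5 + 4/5 = 29/5

29/5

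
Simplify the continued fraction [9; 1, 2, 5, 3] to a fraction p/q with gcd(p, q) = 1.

494/51

Use the convergent recurrence hₖ = aₖ·hₖ₋₁ + hₖ₋₂ (and likewise for the denominators kₖ):
a_0 = 9: 9/1
a_1 = 1: 10/1
a_2 = 2: 29/3
a_3 = 5: 155/16
a_4 = 3: 494/51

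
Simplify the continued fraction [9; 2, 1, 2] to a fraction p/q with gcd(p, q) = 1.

Collapse the nested fraction from the inside out:
Start with 2.
1 + 1/(2/1) = 1 + 1/2 = 3/2
2 + 1/(3/2) = 2 + 2/3 = 8/3
9 + 1/(8/3) = 9 + 3/8 = 75/8

75/8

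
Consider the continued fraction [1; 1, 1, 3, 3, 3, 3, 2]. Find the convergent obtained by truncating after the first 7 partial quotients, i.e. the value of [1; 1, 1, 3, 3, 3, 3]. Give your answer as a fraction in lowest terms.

a_0 = 1: 1/1
a_1 = 1: 2/1
a_2 = 1: 3/2
a_3 = 3: 11/7
a_4 = 3: 36/23
a_5 = 3: 119/76
a_6 = 3: 393/251

393/251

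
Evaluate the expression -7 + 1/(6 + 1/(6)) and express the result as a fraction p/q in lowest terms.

Work from the innermost term outward:
Start with 6.
6 + 1/(6/1) = 6 + 1/6 = 37/6
-7 + 1/(37/6) = -7 + 6/37 = -253/37

-253/37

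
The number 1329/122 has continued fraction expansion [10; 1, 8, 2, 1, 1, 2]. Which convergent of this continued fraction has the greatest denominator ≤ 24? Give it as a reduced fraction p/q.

List convergents until the denominator exceeds the bound:
a_0 = 10: 10/1  (≤ bound)
a_1 = 1: 11/1  (≤ bound)
a_2 = 8: 98/9  (≤ bound)
a_3 = 2: 207/19  (≤ bound)
a_4 = 1: 305/28  (> 24, stop)

207/19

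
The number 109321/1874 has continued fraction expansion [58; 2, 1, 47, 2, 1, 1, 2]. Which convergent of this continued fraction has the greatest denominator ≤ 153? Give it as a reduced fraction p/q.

List convergents until the denominator exceeds the bound:
a_0 = 58: 58/1  (≤ bound)
a_1 = 2: 117/2  (≤ bound)
a_2 = 1: 175/3  (≤ bound)
a_3 = 47: 8342/143  (≤ bound)
a_4 = 2: 16859/289  (> 153, stop)

8342/143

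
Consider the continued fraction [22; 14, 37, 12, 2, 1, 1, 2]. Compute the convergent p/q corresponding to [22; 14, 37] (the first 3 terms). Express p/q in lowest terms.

Start with 37.
14 + 1/(37/1) = 14 + 1/37 = 519/37
22 + 1/(519/37) = 22 + 37/519 = 11455/519

11455/519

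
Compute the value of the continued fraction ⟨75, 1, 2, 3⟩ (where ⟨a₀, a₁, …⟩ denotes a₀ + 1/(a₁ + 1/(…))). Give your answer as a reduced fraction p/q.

Starting at the tail and folding back:
Start with 3.
2 + 1/(3/1) = 2 + 1/3 = 7/3
1 + 1/(7/3) = 1 + 3/7 = 10/7
75 + 1/(10/7) = 75 + 7/10 = 757/10

757/10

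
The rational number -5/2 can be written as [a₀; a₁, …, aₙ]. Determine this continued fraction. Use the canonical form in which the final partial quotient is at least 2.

Run the Euclidean algorithm, recording each quotient:
⌊-5/2⌋ = -3, remainder 1
⌊2/1⌋ = 2, remainder 0

[-3; 2]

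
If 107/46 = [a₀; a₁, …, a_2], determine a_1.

Run the Euclidean algorithm, recording each quotient:
107 ÷ 46 → quotient 2, remainder 15
46 ÷ 15 → quotient 3, remainder 1

3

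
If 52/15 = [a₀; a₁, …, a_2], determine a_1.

⌊52/15⌋ = 3, remainder 7
⌊15/7⌋ = 2, remainder 1

2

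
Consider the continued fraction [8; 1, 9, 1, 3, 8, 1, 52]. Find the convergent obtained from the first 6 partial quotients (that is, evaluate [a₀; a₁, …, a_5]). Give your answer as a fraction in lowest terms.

3162/355

a_0 = 8: 8/1
a_1 = 1: 9/1
a_2 = 9: 89/10
a_3 = 1: 98/11
a_4 = 3: 383/43
a_5 = 8: 3162/355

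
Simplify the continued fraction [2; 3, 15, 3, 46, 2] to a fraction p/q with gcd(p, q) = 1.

30718/13205

Build up convergents one term at a time:
a_0 = 2: 2/1
a_1 = 3: 7/3
a_2 = 15: 107/46
a_3 = 3: 328/141
a_4 = 46: 15195/6532
a_5 = 2: 30718/13205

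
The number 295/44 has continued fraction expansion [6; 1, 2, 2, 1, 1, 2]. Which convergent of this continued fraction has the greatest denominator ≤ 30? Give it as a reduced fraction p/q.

114/17

a_0 = 6: 6/1  (≤ bound)
a_1 = 1: 7/1  (≤ bound)
a_2 = 2: 20/3  (≤ bound)
a_3 = 2: 47/7  (≤ bound)
a_4 = 1: 67/10  (≤ bound)
a_5 = 1: 114/17  (≤ bound)
a_6 = 2: 295/44  (> 30, stop)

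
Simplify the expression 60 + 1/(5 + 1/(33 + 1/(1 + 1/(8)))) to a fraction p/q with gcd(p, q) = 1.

92345/1534

Compute successive convergents:
a_0 = 60: 60/1
a_1 = 5: 301/5
a_2 = 33: 9993/166
a_3 = 1: 10294/171
a_4 = 8: 92345/1534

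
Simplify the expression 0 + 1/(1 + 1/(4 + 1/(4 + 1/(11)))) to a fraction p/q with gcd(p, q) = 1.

Compute successive convergents:
a_0 = 0: 0/1
a_1 = 1: 1/1
a_2 = 4: 4/5
a_3 = 4: 17/21
a_4 = 11: 191/236

191/236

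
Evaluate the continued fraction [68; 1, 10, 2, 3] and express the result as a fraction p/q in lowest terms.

5513/80

a_0 = 68: 68/1
a_1 = 1: 69/1
a_2 = 10: 758/11
a_3 = 2: 1585/23
a_4 = 3: 5513/80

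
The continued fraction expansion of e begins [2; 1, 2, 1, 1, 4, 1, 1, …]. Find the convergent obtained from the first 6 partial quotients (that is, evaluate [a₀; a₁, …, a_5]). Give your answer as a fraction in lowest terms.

87/32

Work from the innermost term outward:
Start with 4.
1 + 1/(4/1) = 1 + 1/4 = 5/4
1 + 1/(5/4) = 1 + 4/5 = 9/5
2 + 1/(9/5) = 2 + 5/9 = 23/9
1 + 1/(23/9) = 1 + 9/23 = 32/23
2 + 1/(32/23) = 2 + 23/32 = 87/32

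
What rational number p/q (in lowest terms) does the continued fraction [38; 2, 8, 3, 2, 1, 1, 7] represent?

87292/2269

Starting at the tail and folding back:
Start with 7.
1 + 1/(7/1) = 1 + 1/7 = 8/7
1 + 1/(8/7) = 1 + 7/8 = 15/8
2 + 1/(15/8) = 2 + 8/15 = 38/15
3 + 1/(38/15) = 3 + 15/38 = 129/38
8 + 1/(129/38) = 8 + 38/129 = 1070/129
2 + 1/(1070/129) = 2 + 129/1070 = 2269/1070
38 + 1/(2269/1070) = 38 + 1070/2269 = 87292/2269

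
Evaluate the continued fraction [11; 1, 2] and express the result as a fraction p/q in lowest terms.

Start with 2.
1 + 1/(2/1) = 1 + 1/2 = 3/2
11 + 1/(3/2) = 11 + 2/3 = 35/3

35/3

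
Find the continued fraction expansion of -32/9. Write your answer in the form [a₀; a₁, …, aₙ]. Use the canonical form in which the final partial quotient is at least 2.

-32 = -4·9 + 4, so a_0 = -4
9 = 2·4 + 1, so a_1 = 2
4 = 4·1 + 0, so a_2 = 4

[-4; 2, 4]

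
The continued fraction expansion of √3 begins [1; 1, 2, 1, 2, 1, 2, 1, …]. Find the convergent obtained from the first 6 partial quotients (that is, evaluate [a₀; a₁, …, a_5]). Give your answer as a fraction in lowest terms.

Start with 1.
2 + 1/(1/1) = 2 + 1/1 = 3/1
1 + 1/(3/1) = 1 + 1/3 = 4/3
2 + 1/(4/3) = 2 + 3/4 = 11/4
1 + 1/(11/4) = 1 + 4/11 = 15/11
1 + 1/(15/11) = 1 + 11/15 = 26/15

26/15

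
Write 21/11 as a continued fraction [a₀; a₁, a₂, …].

Apply division with remainder until the remainder is 0:
21 = 1·11 + 10, so a_0 = 1
11 = 1·10 + 1, so a_1 = 1
10 = 10·1 + 0, so a_2 = 10

[1; 1, 10]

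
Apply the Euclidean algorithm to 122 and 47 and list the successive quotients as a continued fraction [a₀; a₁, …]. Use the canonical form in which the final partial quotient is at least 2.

Repeatedly divide and take the remainder:
122 = 2·47 + 28, so a_0 = 2
47 = 1·28 + 19, so a_1 = 1
28 = 1·19 + 9, so a_2 = 1
19 = 2·9 + 1, so a_3 = 2
9 = 9·1 + 0, so a_4 = 9

[2; 1, 1, 2, 9]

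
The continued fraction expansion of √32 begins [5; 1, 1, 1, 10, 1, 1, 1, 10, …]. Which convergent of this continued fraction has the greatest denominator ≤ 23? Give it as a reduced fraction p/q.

a_0 = 5: 5/1  (≤ bound)
a_1 = 1: 6/1  (≤ bound)
a_2 = 1: 11/2  (≤ bound)
a_3 = 1: 17/3  (≤ bound)
a_4 = 10: 181/32  (> 23, stop)

17/3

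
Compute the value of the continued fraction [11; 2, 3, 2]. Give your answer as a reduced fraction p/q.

Work from the innermost term outward:
Start with 2.
3 + 1/(2/1) = 3 + 1/2 = 7/2
2 + 1/(7/2) = 2 + 2/7 = 16/7
11 + 1/(16/7) = 11 + 7/16 = 183/16

183/16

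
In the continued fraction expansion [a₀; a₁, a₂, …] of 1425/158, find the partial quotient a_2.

1

Run the Euclidean algorithm, recording each quotient:
1425 = 9·158 + 3, so a_0 = 9
158 = 52·3 + 2, so a_1 = 52
3 = 1·2 + 1, so a_2 = 1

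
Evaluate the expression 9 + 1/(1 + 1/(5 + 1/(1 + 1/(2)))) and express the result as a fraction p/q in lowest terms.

a_0 = 9: 9/1
a_1 = 1: 10/1
a_2 = 5: 59/6
a_3 = 1: 69/7
a_4 = 2: 197/20

197/20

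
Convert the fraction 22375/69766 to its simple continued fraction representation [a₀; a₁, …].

Repeatedly divide and take the remainder:
22375 = 0·69766 + 22375, so a_0 = 0
69766 = 3·22375 + 2641, so a_1 = 3
22375 = 8·2641 + 1247, so a_2 = 8
2641 = 2·1247 + 147, so a_3 = 2
1247 = 8·147 + 71, so a_4 = 8
147 = 2·71 + 5, so a_5 = 2
71 = 14·5 + 1, so a_6 = 14
5 = 5·1 + 0, so a_7 = 5

[0; 3, 8, 2, 8, 2, 14, 5]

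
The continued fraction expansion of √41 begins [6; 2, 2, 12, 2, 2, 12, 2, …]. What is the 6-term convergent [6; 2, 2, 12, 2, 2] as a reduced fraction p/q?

2049/320

a_0 = 6: 6/1
a_1 = 2: 13/2
a_2 = 2: 32/5
a_3 = 12: 397/62
a_4 = 2: 826/129
a_5 = 2: 2049/320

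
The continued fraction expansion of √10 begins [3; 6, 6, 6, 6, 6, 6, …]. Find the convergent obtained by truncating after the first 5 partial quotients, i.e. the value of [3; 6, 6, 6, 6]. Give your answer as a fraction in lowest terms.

4443/1405

Start with 6.
6 + 1/(6/1) = 6 + 1/6 = 37/6
6 + 1/(37/6) = 6 + 6/37 = 228/37
6 + 1/(228/37) = 6 + 37/228 = 1405/228
3 + 1/(1405/228) = 3 + 228/1405 = 4443/1405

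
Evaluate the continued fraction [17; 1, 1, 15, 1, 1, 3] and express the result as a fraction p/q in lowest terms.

3941/225

a_0 = 17: 17/1
a_1 = 1: 18/1
a_2 = 1: 35/2
a_3 = 15: 543/31
a_4 = 1: 578/33
a_5 = 1: 1121/64
a_6 = 3: 3941/225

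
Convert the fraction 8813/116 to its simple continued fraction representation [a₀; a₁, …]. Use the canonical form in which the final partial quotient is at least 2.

[75; 1, 37, 1, 2]

8813 ÷ 116 → quotient 75, remainder 113
116 ÷ 113 → quotient 1, remainder 3
113 ÷ 3 → quotient 37, remainder 2
3 ÷ 2 → quotient 1, remainder 1
2 ÷ 1 → quotient 2, remainder 0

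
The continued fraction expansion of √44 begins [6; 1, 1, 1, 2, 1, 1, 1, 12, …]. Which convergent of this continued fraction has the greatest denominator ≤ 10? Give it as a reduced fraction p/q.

53/8

a_0 = 6: 6/1  (≤ bound)
a_1 = 1: 7/1  (≤ bound)
a_2 = 1: 13/2  (≤ bound)
a_3 = 1: 20/3  (≤ bound)
a_4 = 2: 53/8  (≤ bound)
a_5 = 1: 73/11  (> 10, stop)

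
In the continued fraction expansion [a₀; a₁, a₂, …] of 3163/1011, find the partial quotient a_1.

7

3163 ÷ 1011 → quotient 3, remainder 130
1011 ÷ 130 → quotient 7, remainder 101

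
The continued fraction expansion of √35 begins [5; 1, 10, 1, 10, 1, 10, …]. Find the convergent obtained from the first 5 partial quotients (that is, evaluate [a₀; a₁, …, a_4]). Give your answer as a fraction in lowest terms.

Starting at the tail and folding back:
Start with 10.
1 + 1/(10/1) = 1 + 1/10 = 11/10
10 + 1/(11/10) = 10 + 10/11 = 120/11
1 + 1/(120/11) = 1 + 11/120 = 131/120
5 + 1/(131/120) = 5 + 120/131 = 775/131

775/131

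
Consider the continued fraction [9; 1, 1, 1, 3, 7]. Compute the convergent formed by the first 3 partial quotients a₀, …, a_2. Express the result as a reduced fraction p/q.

Compute successive convergents:
a_0 = 9: 9/1
a_1 = 1: 10/1
a_2 = 1: 19/2

19/2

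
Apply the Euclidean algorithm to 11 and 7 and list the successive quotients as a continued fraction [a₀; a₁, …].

11 ÷ 7 → quotient 1, remainder 4
7 ÷ 4 → quotient 1, remainder 3
4 ÷ 3 → quotient 1, remainder 1
3 ÷ 1 → quotient 3, remainder 0

[1; 1, 1, 3]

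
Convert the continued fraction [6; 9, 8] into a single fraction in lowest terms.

446/73

Starting at the tail and folding back:
Start with 8.
9 + 1/(8/1) = 9 + 1/8 = 73/8
6 + 1/(73/8) = 6 + 8/73 = 446/73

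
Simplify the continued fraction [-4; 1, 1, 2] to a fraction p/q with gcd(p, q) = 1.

Collapse the nested fraction from the inside out:
Start with 2.
1 + 1/(2/1) = 1 + 1/2 = 3/2
1 + 1/(3/2) = 1 + 2/3 = 5/3
-4 + 1/(5/3) = -4 + 3/5 = -17/5

-17/5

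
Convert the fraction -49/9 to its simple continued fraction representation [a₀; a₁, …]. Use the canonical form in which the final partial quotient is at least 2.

-49 = -6·9 + 5, so a_0 = -6
9 = 1·5 + 4, so a_1 = 1
5 = 1·4 + 1, so a_2 = 1
4 = 4·1 + 0, so a_3 = 4

[-6; 1, 1, 4]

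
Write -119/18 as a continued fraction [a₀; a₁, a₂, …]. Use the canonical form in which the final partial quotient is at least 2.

Apply division with remainder until the remainder is 0:
-119 = -7·18 + 7, so a_0 = -7
18 = 2·7 + 4, so a_1 = 2
7 = 1·4 + 3, so a_2 = 1
4 = 1·3 + 1, so a_3 = 1
3 = 3·1 + 0, so a_4 = 3

[-7; 2, 1, 1, 3]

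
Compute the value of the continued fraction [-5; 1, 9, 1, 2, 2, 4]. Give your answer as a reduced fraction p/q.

a_0 = -5: -5/1
a_1 = 1: -4/1
a_2 = 9: -41/10
a_3 = 1: -45/11
a_4 = 2: -131/32
a_5 = 2: -307/75
a_6 = 4: -1359/332

-1359/332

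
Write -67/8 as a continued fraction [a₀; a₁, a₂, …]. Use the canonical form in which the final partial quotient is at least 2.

[-9; 1, 1, 1, 2]

Run the Euclidean algorithm, recording each quotient:
-67 ÷ 8 → quotient -9, remainder 5
8 ÷ 5 → quotient 1, remainder 3
5 ÷ 3 → quotient 1, remainder 2
3 ÷ 2 → quotient 1, remainder 1
2 ÷ 1 → quotient 2, remainder 0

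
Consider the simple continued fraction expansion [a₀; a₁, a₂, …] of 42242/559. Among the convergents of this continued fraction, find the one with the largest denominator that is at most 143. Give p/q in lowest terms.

List convergents until the denominator exceeds the bound:
a_0 = 75: 75/1  (≤ bound)
a_1 = 1: 76/1  (≤ bound)
a_2 = 1: 151/2  (≤ bound)
a_3 = 3: 529/7  (≤ bound)
a_4 = 4: 2267/30  (≤ bound)
a_5 = 2: 5063/67  (≤ bound)
a_6 = 2: 12393/164  (> 143, stop)

5063/67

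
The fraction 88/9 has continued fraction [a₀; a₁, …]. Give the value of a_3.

2

Apply division with remainder until the remainder is 0:
88 = 9·9 + 7, so a_0 = 9
9 = 1·7 + 2, so a_1 = 1
7 = 3·2 + 1, so a_2 = 3
2 = 2·1 + 0, so a_3 = 2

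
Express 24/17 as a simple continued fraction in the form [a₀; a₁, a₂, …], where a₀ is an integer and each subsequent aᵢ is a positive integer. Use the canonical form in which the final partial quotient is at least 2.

Run the Euclidean algorithm, recording each quotient:
24 = 1·17 + 7, so a_0 = 1
17 = 2·7 + 3, so a_1 = 2
7 = 2·3 + 1, so a_2 = 2
3 = 3·1 + 0, so a_3 = 3

[1; 2, 2, 3]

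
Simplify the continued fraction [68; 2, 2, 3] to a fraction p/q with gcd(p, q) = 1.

a_0 = 68: 68/1
a_1 = 2: 137/2
a_2 = 2: 342/5
a_3 = 3: 1163/17

1163/17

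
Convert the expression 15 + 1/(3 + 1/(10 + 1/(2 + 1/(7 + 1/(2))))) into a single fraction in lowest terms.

15890/1037

Start with 2.
7 + 1/(2/1) = 7 + 1/2 = 15/2
2 + 1/(15/2) = 2 + 2/15 = 32/15
10 + 1/(32/15) = 10 + 15/32 = 335/32
3 + 1/(335/32) = 3 + 32/335 = 1037/335
15 + 1/(1037/335) = 15 + 335/1037 = 15890/1037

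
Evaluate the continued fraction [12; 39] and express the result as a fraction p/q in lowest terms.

a_0 = 12: 12/1
a_1 = 39: 469/39

469/39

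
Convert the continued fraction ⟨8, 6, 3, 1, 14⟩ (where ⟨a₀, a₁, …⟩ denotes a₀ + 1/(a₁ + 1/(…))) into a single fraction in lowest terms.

Compute successive convergents:
a_0 = 8: 8/1
a_1 = 6: 49/6
a_2 = 3: 155/19
a_3 = 1: 204/25
a_4 = 14: 3011/369

3011/369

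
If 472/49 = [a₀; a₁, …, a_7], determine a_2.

⌊472/49⌋ = 9, remainder 31
⌊49/31⌋ = 1, remainder 18
⌊31/18⌋ = 1, remainder 13

1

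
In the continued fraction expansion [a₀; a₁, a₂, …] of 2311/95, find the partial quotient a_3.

2311 = 24·95 + 31, so a_0 = 24
95 = 3·31 + 2, so a_1 = 3
31 = 15·2 + 1, so a_2 = 15
2 = 2·1 + 0, so a_3 = 2

2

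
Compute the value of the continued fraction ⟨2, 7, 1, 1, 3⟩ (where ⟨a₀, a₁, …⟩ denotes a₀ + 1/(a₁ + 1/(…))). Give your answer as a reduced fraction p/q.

113/53

Start with 3.
1 + 1/(3/1) = 1 + 1/3 = 4/3
1 + 1/(4/3) = 1 + 3/4 = 7/4
7 + 1/(7/4) = 7 + 4/7 = 53/7
2 + 1/(53/7) = 2 + 7/53 = 113/53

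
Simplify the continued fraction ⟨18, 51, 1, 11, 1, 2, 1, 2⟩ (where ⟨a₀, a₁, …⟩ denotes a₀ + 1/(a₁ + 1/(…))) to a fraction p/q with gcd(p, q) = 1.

a_0 = 18: 18/1
a_1 = 51: 919/51
a_2 = 1: 937/52
a_3 = 11: 11226/623
a_4 = 1: 12163/675
a_5 = 2: 35552/1973
a_6 = 1: 47715/2648
a_7 = 2: 130982/7269

130982/7269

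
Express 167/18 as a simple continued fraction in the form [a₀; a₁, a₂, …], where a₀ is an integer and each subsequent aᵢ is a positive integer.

[9; 3, 1, 1, 2]

167 = 9·18 + 5, so a_0 = 9
18 = 3·5 + 3, so a_1 = 3
5 = 1·3 + 2, so a_2 = 1
3 = 1·2 + 1, so a_3 = 1
2 = 2·1 + 0, so a_4 = 2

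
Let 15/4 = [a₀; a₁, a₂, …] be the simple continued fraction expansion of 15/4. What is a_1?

1

15 = 3·4 + 3, so a_0 = 3
4 = 1·3 + 1, so a_1 = 1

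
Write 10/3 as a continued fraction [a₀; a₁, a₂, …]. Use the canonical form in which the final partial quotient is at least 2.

Repeatedly divide and take the remainder:
10 ÷ 3 → quotient 3, remainder 1
3 ÷ 1 → quotient 3, remainder 0

[3; 3]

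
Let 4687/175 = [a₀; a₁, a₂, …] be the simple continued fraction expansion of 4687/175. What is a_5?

1

4687 = 26·175 + 137, so a_0 = 26
175 = 1·137 + 38, so a_1 = 1
137 = 3·38 + 23, so a_2 = 3
38 = 1·23 + 15, so a_3 = 1
23 = 1·15 + 8, so a_4 = 1
15 = 1·8 + 7, so a_5 = 1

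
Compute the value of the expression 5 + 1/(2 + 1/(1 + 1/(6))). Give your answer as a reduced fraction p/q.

107/20

Build up convergents one term at a time:
a_0 = 5: 5/1
a_1 = 2: 11/2
a_2 = 1: 16/3
a_3 = 6: 107/20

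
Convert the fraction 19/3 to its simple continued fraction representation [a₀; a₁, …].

19 ÷ 3 → quotient 6, remainder 1
3 ÷ 1 → quotient 3, remainder 0

[6; 3]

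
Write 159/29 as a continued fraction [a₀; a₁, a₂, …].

159 = 5·29 + 14, so a_0 = 5
29 = 2·14 + 1, so a_1 = 2
14 = 14·1 + 0, so a_2 = 14

[5; 2, 14]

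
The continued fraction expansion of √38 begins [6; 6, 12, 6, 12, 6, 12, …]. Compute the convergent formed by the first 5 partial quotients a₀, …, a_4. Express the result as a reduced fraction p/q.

Start with 12.
6 + 1/(12/1) = 6 + 1/12 = 73/12
12 + 1/(73/12) = 12 + 12/73 = 888/73
6 + 1/(888/73) = 6 + 73/888 = 5401/888
6 + 1/(5401/888) = 6 + 888/5401 = 33294/5401

33294/5401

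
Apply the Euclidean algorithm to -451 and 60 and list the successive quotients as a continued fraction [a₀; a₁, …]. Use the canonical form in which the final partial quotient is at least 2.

[-8; 2, 14, 2]

Repeatedly divide and take the remainder:
⌊-451/60⌋ = -8, remainder 29
⌊60/29⌋ = 2, remainder 2
⌊29/2⌋ = 14, remainder 1
⌊2/1⌋ = 2, remainder 0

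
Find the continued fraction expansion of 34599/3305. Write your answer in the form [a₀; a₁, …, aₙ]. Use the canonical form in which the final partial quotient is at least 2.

Apply division with remainder until the remainder is 0:
34599 = 10·3305 + 1549, so a_0 = 10
3305 = 2·1549 + 207, so a_1 = 2
1549 = 7·207 + 100, so a_2 = 7
207 = 2·100 + 7, so a_3 = 2
100 = 14·7 + 2, so a_4 = 14
7 = 3·2 + 1, so a_5 = 3
2 = 2·1 + 0, so a_6 = 2

[10; 2, 7, 2, 14, 3, 2]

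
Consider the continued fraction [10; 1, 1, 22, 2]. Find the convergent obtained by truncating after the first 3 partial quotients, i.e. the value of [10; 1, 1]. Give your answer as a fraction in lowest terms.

21/2

Collapse the nested fraction from the inside out:
Start with 1.
1 + 1/(1/1) = 1 + 1/1 = 2/1
10 + 1/(2/1) = 10 + 1/2 = 21/2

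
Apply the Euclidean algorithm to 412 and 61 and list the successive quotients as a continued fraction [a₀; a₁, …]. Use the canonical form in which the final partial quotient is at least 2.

[6; 1, 3, 15]

⌊412/61⌋ = 6, remainder 46
⌊61/46⌋ = 1, remainder 15
⌊46/15⌋ = 3, remainder 1
⌊15/1⌋ = 15, remainder 0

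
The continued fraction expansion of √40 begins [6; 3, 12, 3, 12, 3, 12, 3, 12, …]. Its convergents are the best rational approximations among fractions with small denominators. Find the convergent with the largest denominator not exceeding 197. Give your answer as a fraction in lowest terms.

721/114

a_0 = 6: 6/1  (≤ bound)
a_1 = 3: 19/3  (≤ bound)
a_2 = 12: 234/37  (≤ bound)
a_3 = 3: 721/114  (≤ bound)
a_4 = 12: 8886/1405  (> 197, stop)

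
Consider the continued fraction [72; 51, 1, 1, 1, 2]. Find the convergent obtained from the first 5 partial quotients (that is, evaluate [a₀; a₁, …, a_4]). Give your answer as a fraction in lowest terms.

Starting at the tail and folding back:
Start with 1.
1 + 1/(1/1) = 1 + 1/1 = 2/1
1 + 1/(2/1) = 1 + 1/2 = 3/2
51 + 1/(3/2) = 51 + 2/3 = 155/3
72 + 1/(155/3) = 72 + 3/155 = 11163/155

11163/155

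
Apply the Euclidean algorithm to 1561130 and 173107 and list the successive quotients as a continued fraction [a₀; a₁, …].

[9; 54, 1, 1, 1, 15, 11, 6]

1561130 = 9·173107 + 3167, so a_0 = 9
173107 = 54·3167 + 2089, so a_1 = 54
3167 = 1·2089 + 1078, so a_2 = 1
2089 = 1·1078 + 1011, so a_3 = 1
1078 = 1·1011 + 67, so a_4 = 1
1011 = 15·67 + 6, so a_5 = 15
67 = 11·6 + 1, so a_6 = 11
6 = 6·1 + 0, so a_7 = 6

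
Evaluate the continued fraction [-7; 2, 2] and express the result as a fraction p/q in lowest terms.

Start with 2.
2 + 1/(2/1) = 2 + 1/2 = 5/2
-7 + 1/(5/2) = -7 + 2/5 = -33/5

-33/5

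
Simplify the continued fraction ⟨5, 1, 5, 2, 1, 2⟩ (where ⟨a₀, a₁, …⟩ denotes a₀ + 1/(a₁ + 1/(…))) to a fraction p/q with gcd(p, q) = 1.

a_0 = 5: 5/1
a_1 = 1: 6/1
a_2 = 5: 35/6
a_3 = 2: 76/13
a_4 = 1: 111/19
a_5 = 2: 298/51

298/51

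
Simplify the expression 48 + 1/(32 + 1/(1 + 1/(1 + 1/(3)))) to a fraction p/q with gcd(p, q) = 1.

10951/228

Start with 3.
1 + 1/(3/1) = 1 + 1/3 = 4/3
1 + 1/(4/3) = 1 + 3/4 = 7/4
32 + 1/(7/4) = 32 + 4/7 = 228/7
48 + 1/(228/7) = 48 + 7/228 = 10951/228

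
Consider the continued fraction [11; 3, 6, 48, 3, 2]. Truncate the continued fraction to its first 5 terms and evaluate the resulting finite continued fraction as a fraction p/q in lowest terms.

31277/2764

Start with 3.
48 + 1/(3/1) = 48 + 1/3 = 145/3
6 + 1/(145/3) = 6 + 3/145 = 873/145
3 + 1/(873/145) = 3 + 145/873 = 2764/873
11 + 1/(2764/873) = 11 + 873/2764 = 31277/2764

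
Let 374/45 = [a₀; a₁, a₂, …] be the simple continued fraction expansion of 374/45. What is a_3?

1

374 = 8·45 + 14, so a_0 = 8
45 = 3·14 + 3, so a_1 = 3
14 = 4·3 + 2, so a_2 = 4
3 = 1·2 + 1, so a_3 = 1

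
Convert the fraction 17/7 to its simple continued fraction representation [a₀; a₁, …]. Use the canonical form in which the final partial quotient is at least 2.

Repeatedly divide and take the remainder:
17 = 2·7 + 3, so a_0 = 2
7 = 2·3 + 1, so a_1 = 2
3 = 3·1 + 0, so a_2 = 3

[2; 2, 3]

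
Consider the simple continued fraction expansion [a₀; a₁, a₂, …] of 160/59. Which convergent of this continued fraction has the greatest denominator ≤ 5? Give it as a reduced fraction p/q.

8/3

a_0 = 2: 2/1  (≤ bound)
a_1 = 1: 3/1  (≤ bound)
a_2 = 2: 8/3  (≤ bound)
a_3 = 2: 19/7  (> 5, stop)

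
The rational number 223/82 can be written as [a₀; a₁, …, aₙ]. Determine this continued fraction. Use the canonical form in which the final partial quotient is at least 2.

[2; 1, 2, 1, 1, 3, 3]

223 ÷ 82 → quotient 2, remainder 59
82 ÷ 59 → quotient 1, remainder 23
59 ÷ 23 → quotient 2, remainder 13
23 ÷ 13 → quotient 1, remainder 10
13 ÷ 10 → quotient 1, remainder 3
10 ÷ 3 → quotient 3, remainder 1
3 ÷ 1 → quotient 3, remainder 0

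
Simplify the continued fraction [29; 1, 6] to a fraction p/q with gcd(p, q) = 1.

Use the convergent recurrence hₖ = aₖ·hₖ₋₁ + hₖ₋₂ (and likewise for the denominators kₖ):
a_0 = 29: 29/1
a_1 = 1: 30/1
a_2 = 6: 209/7

209/7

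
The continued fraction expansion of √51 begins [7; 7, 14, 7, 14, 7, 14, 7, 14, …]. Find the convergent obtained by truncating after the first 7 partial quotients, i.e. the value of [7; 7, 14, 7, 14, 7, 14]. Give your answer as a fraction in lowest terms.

Use the convergent recurrence hₖ = aₖ·hₖ₋₁ + hₖ₋₂ (and likewise for the denominators kₖ):
a_0 = 7: 7/1
a_1 = 7: 50/7
a_2 = 14: 707/99
a_3 = 7: 4999/700
a_4 = 14: 70693/9899
a_5 = 7: 499850/69993
a_6 = 14: 7068593/989801

7068593/989801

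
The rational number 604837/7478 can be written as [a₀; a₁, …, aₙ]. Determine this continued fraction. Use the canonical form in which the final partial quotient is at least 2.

[80; 1, 7, 2, 20, 2, 10]

Repeatedly divide and take the remainder:
⌊604837/7478⌋ = 80, remainder 6597
⌊7478/6597⌋ = 1, remainder 881
⌊6597/881⌋ = 7, remainder 430
⌊881/430⌋ = 2, remainder 21
⌊430/21⌋ = 20, remainder 10
⌊21/10⌋ = 2, remainder 1
⌊10/1⌋ = 10, remainder 0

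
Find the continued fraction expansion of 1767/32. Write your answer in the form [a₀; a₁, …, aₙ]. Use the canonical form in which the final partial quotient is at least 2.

[55; 4, 1, 1, 3]

Repeatedly divide and take the remainder:
⌊1767/32⌋ = 55, remainder 7
⌊32/7⌋ = 4, remainder 4
⌊7/4⌋ = 1, remainder 3
⌊4/3⌋ = 1, remainder 1
⌊3/1⌋ = 3, remainder 0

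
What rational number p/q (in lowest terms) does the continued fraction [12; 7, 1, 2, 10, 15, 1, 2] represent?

Start with 2.
1 + 1/(2/1) = 1 + 1/2 = 3/2
15 + 1/(3/2) = 15 + 2/3 = 47/3
10 + 1/(47/3) = 10 + 3/47 = 473/47
2 + 1/(473/47) = 2 + 47/473 = 993/473
1 + 1/(993/473) = 1 + 473/993 = 1466/993
7 + 1/(1466/993) = 7 + 993/1466 = 11255/1466
12 + 1/(11255/1466) = 12 + 1466/11255 = 136526/11255

136526/11255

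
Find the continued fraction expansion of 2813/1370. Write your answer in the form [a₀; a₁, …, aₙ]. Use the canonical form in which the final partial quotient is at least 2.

2813 ÷ 1370 → quotient 2, remainder 73
1370 ÷ 73 → quotient 18, remainder 56
73 ÷ 56 → quotient 1, remainder 17
56 ÷ 17 → quotient 3, remainder 5
17 ÷ 5 → quotient 3, remainder 2
5 ÷ 2 → quotient 2, remainder 1
2 ÷ 1 → quotient 2, remainder 0

[2; 18, 1, 3, 3, 2, 2]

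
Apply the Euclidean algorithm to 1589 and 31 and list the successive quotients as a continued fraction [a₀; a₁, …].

[51; 3, 1, 7]

Apply division with remainder until the remainder is 0:
1589 = 51·31 + 8, so a_0 = 51
31 = 3·8 + 7, so a_1 = 3
8 = 1·7 + 1, so a_2 = 1
7 = 7·1 + 0, so a_3 = 7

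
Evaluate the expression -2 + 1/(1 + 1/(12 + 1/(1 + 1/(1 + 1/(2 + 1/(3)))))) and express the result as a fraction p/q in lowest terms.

-248/231

a_0 = -2: -2/1
a_1 = 1: -1/1
a_2 = 12: -14/13
a_3 = 1: -15/14
a_4 = 1: -29/27
a_5 = 2: -73/68
a_6 = 3: -248/231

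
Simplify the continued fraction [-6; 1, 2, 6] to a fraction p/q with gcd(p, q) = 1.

-101/19

Start with 6.
2 + 1/(6/1) = 2 + 1/6 = 13/6
1 + 1/(13/6) = 1 + 6/13 = 19/13
-6 + 1/(19/13) = -6 + 13/19 = -101/19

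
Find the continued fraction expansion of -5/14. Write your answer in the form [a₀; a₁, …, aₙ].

Repeatedly divide and take the remainder:
⌊-5/14⌋ = -1, remainder 9
⌊14/9⌋ = 1, remainder 5
⌊9/5⌋ = 1, remainder 4
⌊5/4⌋ = 1, remainder 1
⌊4/1⌋ = 4, remainder 0

[-1; 1, 1, 1, 4]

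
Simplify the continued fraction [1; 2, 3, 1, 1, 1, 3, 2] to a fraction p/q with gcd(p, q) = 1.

Start with 2.
3 + 1/(2/1) = 3 + 1/2 = 7/2
1 + 1/(7/2) = 1 + 2/7 = 9/7
1 + 1/(9/7) = 1 + 7/9 = 16/9
1 + 1/(16/9) = 1 + 9/16 = 25/16
3 + 1/(25/16) = 3 + 16/25 = 91/25
2 + 1/(91/25) = 2 + 25/91 = 207/91
1 + 1/(207/91) = 1 + 91/207 = 298/207

298/207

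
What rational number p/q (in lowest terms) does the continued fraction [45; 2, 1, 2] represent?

363/8

Start with 2.
1 + 1/(2/1) = 1 + 1/2 = 3/2
2 + 1/(3/2) = 2 + 2/3 = 8/3
45 + 1/(8/3) = 45 + 3/8 = 363/8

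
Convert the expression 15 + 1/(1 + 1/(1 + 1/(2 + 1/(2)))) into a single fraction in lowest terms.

Start with 2.
2 + 1/(2/1) = 2 + 1/2 = 5/2
1 + 1/(5/2) = 1 + 2/5 = 7/5
1 + 1/(7/5) = 1 + 5/7 = 12/7
15 + 1/(12/7) = 15 + 7/12 = 187/12

187/12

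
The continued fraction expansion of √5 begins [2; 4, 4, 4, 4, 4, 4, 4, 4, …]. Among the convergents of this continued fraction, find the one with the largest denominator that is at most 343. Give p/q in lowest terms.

a_0 = 2: 2/1  (≤ bound)
a_1 = 4: 9/4  (≤ bound)
a_2 = 4: 38/17  (≤ bound)
a_3 = 4: 161/72  (≤ bound)
a_4 = 4: 682/305  (≤ bound)
a_5 = 4: 2889/1292  (> 343, stop)

682/305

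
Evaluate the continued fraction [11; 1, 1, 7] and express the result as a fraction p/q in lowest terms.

173/15

Start with 7.
1 + 1/(7/1) = 1 + 1/7 = 8/7
1 + 1/(8/7) = 1 + 7/8 = 15/8
11 + 1/(15/8) = 11 + 8/15 = 173/15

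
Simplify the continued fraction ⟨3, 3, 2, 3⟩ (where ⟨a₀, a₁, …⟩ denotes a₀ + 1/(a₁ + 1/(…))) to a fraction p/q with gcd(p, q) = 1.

79/24

Start with 3.
2 + 1/(3/1) = 2 + 1/3 = 7/3
3 + 1/(7/3) = 3 + 3/7 = 24/7
3 + 1/(24/7) = 3 + 7/24 = 79/24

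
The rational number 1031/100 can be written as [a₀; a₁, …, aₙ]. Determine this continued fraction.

[10; 3, 4, 2, 3]

1031 ÷ 100 → quotient 10, remainder 31
100 ÷ 31 → quotient 3, remainder 7
31 ÷ 7 → quotient 4, remainder 3
7 ÷ 3 → quotient 2, remainder 1
3 ÷ 1 → quotient 3, remainder 0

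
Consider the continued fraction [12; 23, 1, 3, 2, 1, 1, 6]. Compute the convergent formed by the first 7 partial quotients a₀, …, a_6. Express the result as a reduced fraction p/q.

6298/523

Compute successive convergents:
a_0 = 12: 12/1
a_1 = 23: 277/23
a_2 = 1: 289/24
a_3 = 3: 1144/95
a_4 = 2: 2577/214
a_5 = 1: 3721/309
a_6 = 1: 6298/523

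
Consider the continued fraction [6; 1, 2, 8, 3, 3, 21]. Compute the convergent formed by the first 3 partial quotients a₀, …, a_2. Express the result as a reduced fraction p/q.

Start with 2.
1 + 1/(2/1) = 1 + 1/2 = 3/2
6 + 1/(3/2) = 6 + 2/3 = 20/3

20/3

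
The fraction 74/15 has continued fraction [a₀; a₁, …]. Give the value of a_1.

1

Apply division with remainder until the remainder is 0:
74 = 4·15 + 14, so a_0 = 4
15 = 1·14 + 1, so a_1 = 1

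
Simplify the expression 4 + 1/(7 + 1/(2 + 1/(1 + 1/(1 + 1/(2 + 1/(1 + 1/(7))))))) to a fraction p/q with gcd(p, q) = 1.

Start with 7.
1 + 1/(7/1) = 1 + 1/7 = 8/7
2 + 1/(8/7) = 2 + 7/8 = 23/8
1 + 1/(23/8) = 1 + 8/23 = 31/23
1 + 1/(31/23) = 1 + 23/31 = 54/31
2 + 1/(54/31) = 2 + 31/54 = 139/54
7 + 1/(139/54) = 7 + 54/139 = 1027/139
4 + 1/(1027/139) = 4 + 139/1027 = 4247/1027

4247/1027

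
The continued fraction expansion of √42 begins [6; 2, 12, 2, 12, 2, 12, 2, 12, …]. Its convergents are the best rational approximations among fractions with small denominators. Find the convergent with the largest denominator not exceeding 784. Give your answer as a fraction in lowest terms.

List convergents until the denominator exceeds the bound:
a_0 = 6: 6/1  (≤ bound)
a_1 = 2: 13/2  (≤ bound)
a_2 = 12: 162/25  (≤ bound)
a_3 = 2: 337/52  (≤ bound)
a_4 = 12: 4206/649  (≤ bound)
a_5 = 2: 8749/1350  (> 784, stop)

4206/649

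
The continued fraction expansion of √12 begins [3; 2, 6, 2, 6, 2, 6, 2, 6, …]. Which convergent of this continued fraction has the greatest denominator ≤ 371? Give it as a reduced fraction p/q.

627/181

a_0 = 3: 3/1  (≤ bound)
a_1 = 2: 7/2  (≤ bound)
a_2 = 6: 45/13  (≤ bound)
a_3 = 2: 97/28  (≤ bound)
a_4 = 6: 627/181  (≤ bound)
a_5 = 2: 1351/390  (> 371, stop)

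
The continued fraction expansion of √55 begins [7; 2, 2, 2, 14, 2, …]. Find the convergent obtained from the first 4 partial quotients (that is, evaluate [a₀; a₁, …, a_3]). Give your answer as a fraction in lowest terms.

Build up convergents one term at a time:
a_0 = 7: 7/1
a_1 = 2: 15/2
a_2 = 2: 37/5
a_3 = 2: 89/12

89/12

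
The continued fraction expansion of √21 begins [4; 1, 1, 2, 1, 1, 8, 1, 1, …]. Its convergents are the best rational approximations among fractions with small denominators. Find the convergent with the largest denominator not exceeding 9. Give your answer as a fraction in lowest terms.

a_0 = 4: 4/1  (≤ bound)
a_1 = 1: 5/1  (≤ bound)
a_2 = 1: 9/2  (≤ bound)
a_3 = 2: 23/5  (≤ bound)
a_4 = 1: 32/7  (≤ bound)
a_5 = 1: 55/12  (> 9, stop)

32/7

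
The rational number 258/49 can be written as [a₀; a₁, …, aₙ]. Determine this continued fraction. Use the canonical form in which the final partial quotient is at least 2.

⌊258/49⌋ = 5, remainder 13
⌊49/13⌋ = 3, remainder 10
⌊13/10⌋ = 1, remainder 3
⌊10/3⌋ = 3, remainder 1
⌊3/1⌋ = 3, remainder 0

[5; 3, 1, 3, 3]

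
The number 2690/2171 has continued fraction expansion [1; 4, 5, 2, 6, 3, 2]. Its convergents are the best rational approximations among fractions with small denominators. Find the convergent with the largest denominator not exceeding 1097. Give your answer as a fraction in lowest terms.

1161/937

List convergents until the denominator exceeds the bound:
a_0 = 1: 1/1  (≤ bound)
a_1 = 4: 5/4  (≤ bound)
a_2 = 5: 26/21  (≤ bound)
a_3 = 2: 57/46  (≤ bound)
a_4 = 6: 368/297  (≤ bound)
a_5 = 3: 1161/937  (≤ bound)
a_6 = 2: 2690/2171  (> 1097, stop)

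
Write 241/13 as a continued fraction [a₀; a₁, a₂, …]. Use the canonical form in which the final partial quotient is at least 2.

[18; 1, 1, 6]

Run the Euclidean algorithm, recording each quotient:
⌊241/13⌋ = 18, remainder 7
⌊13/7⌋ = 1, remainder 6
⌊7/6⌋ = 1, remainder 1
⌊6/1⌋ = 6, remainder 0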